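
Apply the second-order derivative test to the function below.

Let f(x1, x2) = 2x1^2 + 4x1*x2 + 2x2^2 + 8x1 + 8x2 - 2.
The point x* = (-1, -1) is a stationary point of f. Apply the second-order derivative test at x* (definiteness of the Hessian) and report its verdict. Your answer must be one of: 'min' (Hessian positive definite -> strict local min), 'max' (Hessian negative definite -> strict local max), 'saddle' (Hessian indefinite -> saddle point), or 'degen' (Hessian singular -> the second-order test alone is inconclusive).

Compute the Hessian H = grad^2 f:
  H = [[4, 4], [4, 4]]
Verify stationarity: grad f(x*) = H x* + g = (0, 0).
Eigenvalues of H: 0, 8.
H has a zero eigenvalue (singular; positive semidefinite but not definite), so H is neither positive definite, negative definite, nor indefinite. The second-order test alone is inconclusive -> degen.
(Indeed, f is constant along the null direction of H through x*, so x* is not a strict local extremum.)

degen


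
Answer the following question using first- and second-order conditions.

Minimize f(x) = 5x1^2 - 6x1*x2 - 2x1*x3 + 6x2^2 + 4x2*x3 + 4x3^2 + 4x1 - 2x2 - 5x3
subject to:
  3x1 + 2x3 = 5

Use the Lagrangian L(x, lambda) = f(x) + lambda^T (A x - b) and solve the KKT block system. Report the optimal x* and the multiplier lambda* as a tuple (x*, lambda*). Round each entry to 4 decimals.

Form the Lagrangian:
  L(x, lambda) = (1/2) x^T Q x + c^T x + lambda^T (A x - b)
Stationarity (grad_x L = 0): Q x + c + A^T lambda = 0.
Primal feasibility: A x = b.

This gives the KKT block system:
  [ Q   A^T ] [ x     ]   [-c ]
  [ A    0  ] [ lambda ] = [ b ]

Solving the linear system:
  x*      = (0.7045, 0.0379, 1.4432)
  lambda* = (-2.6439)
  f(x*)   = 4.3731

x* = (0.7045, 0.0379, 1.4432), lambda* = (-2.6439)


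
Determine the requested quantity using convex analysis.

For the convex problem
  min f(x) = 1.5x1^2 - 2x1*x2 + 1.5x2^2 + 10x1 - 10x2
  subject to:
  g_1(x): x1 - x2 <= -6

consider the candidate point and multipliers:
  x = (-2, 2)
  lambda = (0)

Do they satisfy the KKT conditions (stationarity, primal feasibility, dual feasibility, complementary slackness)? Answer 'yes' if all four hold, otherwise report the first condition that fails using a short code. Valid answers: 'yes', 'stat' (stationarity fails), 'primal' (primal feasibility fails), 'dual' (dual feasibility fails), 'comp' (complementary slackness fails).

Gradient of f: grad f(x) = Q x + c = (0, 0)
Constraint values g_i(x) = a_i^T x - b_i:
  g_1((-2, 2)) = 2
Stationarity residual: grad f(x) + sum_i lambda_i a_i = (0, 0)
  -> stationarity OK
Primal feasibility (all g_i <= 0): FAILS
Dual feasibility (all lambda_i >= 0): OK
Complementary slackness (lambda_i * g_i(x) = 0 for all i): OK

Verdict: the first failing condition is primal_feasibility -> primal.

primal


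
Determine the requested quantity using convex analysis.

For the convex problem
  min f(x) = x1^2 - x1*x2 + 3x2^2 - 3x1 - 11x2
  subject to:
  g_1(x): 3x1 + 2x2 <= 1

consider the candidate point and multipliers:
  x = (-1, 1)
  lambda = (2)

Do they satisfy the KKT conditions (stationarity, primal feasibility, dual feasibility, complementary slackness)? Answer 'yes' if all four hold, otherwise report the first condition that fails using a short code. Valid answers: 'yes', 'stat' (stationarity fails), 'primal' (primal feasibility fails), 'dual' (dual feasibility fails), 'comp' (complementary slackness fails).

Gradient of f: grad f(x) = Q x + c = (-6, -4)
Constraint values g_i(x) = a_i^T x - b_i:
  g_1((-1, 1)) = -2
Stationarity residual: grad f(x) + sum_i lambda_i a_i = (0, 0)
  -> stationarity OK
Primal feasibility (all g_i <= 0): OK
Dual feasibility (all lambda_i >= 0): OK
Complementary slackness (lambda_i * g_i(x) = 0 for all i): FAILS

Verdict: the first failing condition is complementary_slackness -> comp.

comp


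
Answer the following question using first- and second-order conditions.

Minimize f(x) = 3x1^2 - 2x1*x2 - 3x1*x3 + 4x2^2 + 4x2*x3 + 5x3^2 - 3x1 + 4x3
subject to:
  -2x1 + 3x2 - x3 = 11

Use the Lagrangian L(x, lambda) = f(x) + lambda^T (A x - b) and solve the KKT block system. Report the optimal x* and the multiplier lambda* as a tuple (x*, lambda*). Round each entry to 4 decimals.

Form the Lagrangian:
  L(x, lambda) = (1/2) x^T Q x + c^T x + lambda^T (A x - b)
Stationarity (grad_x L = 0): Q x + c + A^T lambda = 0.
Primal feasibility: A x = b.

This gives the KKT block system:
  [ Q   A^T ] [ x     ]   [-c ]
  [ A    0  ] [ lambda ] = [ b ]

Solving the linear system:
  x*      = (-1.109, 2.2491, -2.0347)
  lambda* = (-4.024)
  f(x*)   = 19.7257

x* = (-1.109, 2.2491, -2.0347), lambda* = (-4.024)


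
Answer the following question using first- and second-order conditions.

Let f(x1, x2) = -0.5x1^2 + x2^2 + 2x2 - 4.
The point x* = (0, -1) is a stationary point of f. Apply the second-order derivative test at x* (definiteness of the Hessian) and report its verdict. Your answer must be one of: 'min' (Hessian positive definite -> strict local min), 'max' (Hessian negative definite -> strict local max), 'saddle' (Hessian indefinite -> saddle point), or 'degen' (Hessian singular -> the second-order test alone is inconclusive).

Compute the Hessian H = grad^2 f:
  H = [[-1, 0], [0, 2]]
Verify stationarity: grad f(x*) = H x* + g = (0, 0).
Eigenvalues of H: -1, 2.
Eigenvalues have mixed signs, so H is indefinite -> x* is a saddle point.

saddle


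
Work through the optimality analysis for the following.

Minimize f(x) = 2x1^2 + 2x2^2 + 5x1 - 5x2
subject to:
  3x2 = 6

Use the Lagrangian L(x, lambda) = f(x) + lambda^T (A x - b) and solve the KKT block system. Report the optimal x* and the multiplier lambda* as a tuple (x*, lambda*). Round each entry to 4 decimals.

Form the Lagrangian:
  L(x, lambda) = (1/2) x^T Q x + c^T x + lambda^T (A x - b)
Stationarity (grad_x L = 0): Q x + c + A^T lambda = 0.
Primal feasibility: A x = b.

This gives the KKT block system:
  [ Q   A^T ] [ x     ]   [-c ]
  [ A    0  ] [ lambda ] = [ b ]

Solving the linear system:
  x*      = (-1.25, 2)
  lambda* = (-1)
  f(x*)   = -5.125

x* = (-1.25, 2), lambda* = (-1)


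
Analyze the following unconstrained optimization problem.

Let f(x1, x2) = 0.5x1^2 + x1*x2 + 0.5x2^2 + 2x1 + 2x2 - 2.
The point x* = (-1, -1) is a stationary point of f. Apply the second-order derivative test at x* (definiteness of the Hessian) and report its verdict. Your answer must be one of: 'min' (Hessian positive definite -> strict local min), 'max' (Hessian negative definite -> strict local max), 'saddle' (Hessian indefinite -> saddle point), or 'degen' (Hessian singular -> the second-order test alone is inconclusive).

Compute the Hessian H = grad^2 f:
  H = [[1, 1], [1, 1]]
Verify stationarity: grad f(x*) = H x* + g = (0, 0).
Eigenvalues of H: 0, 2.
H has a zero eigenvalue (singular; positive semidefinite but not definite), so H is neither positive definite, negative definite, nor indefinite. The second-order test alone is inconclusive -> degen.
(Indeed, f is constant along the null direction of H through x*, so x* is not a strict local extremum.)

degen


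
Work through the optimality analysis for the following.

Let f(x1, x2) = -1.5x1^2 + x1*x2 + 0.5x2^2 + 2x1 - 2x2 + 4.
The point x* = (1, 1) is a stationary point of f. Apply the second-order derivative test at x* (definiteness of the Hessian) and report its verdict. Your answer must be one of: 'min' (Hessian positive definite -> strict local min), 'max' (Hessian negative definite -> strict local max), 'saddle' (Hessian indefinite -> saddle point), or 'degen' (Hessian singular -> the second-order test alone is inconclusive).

Compute the Hessian H = grad^2 f:
  H = [[-3, 1], [1, 1]]
Verify stationarity: grad f(x*) = H x* + g = (0, 0).
Eigenvalues of H: -3.2361, 1.2361.
Eigenvalues have mixed signs, so H is indefinite -> x* is a saddle point.

saddle


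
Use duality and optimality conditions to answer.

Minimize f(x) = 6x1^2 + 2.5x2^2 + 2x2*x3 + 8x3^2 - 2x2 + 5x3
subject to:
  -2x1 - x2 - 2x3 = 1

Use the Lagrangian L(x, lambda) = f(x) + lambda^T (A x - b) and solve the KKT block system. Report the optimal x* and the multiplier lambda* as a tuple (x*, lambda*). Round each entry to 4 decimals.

Form the Lagrangian:
  L(x, lambda) = (1/2) x^T Q x + c^T x + lambda^T (A x - b)
Stationarity (grad_x L = 0): Q x + c + A^T lambda = 0.
Primal feasibility: A x = b.

This gives the KKT block system:
  [ Q   A^T ] [ x     ]   [-c ]
  [ A    0  ] [ lambda ] = [ b ]

Solving the linear system:
  x*      = (-0.1875, 0.375, -0.5)
  lambda* = (-1.125)
  f(x*)   = -1.0625

x* = (-0.1875, 0.375, -0.5), lambda* = (-1.125)


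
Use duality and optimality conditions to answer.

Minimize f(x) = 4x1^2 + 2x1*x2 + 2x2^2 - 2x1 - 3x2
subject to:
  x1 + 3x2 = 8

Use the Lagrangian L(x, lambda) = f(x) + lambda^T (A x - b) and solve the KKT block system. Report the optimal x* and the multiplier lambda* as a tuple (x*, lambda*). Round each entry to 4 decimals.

Form the Lagrangian:
  L(x, lambda) = (1/2) x^T Q x + c^T x + lambda^T (A x - b)
Stationarity (grad_x L = 0): Q x + c + A^T lambda = 0.
Primal feasibility: A x = b.

This gives the KKT block system:
  [ Q   A^T ] [ x     ]   [-c ]
  [ A    0  ] [ lambda ] = [ b ]

Solving the linear system:
  x*      = (-0.1094, 2.7031)
  lambda* = (-2.5312)
  f(x*)   = 6.1797

x* = (-0.1094, 2.7031), lambda* = (-2.5312)


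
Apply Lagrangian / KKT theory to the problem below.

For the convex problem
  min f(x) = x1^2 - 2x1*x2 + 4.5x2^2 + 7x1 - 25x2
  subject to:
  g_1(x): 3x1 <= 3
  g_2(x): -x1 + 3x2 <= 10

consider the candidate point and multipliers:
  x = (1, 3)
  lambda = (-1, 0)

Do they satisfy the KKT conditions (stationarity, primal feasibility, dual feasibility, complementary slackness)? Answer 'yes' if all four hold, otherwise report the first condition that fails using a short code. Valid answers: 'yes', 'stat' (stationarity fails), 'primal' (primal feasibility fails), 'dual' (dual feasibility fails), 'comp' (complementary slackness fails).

Gradient of f: grad f(x) = Q x + c = (3, 0)
Constraint values g_i(x) = a_i^T x - b_i:
  g_1((1, 3)) = 0
  g_2((1, 3)) = -2
Stationarity residual: grad f(x) + sum_i lambda_i a_i = (0, 0)
  -> stationarity OK
Primal feasibility (all g_i <= 0): OK
Dual feasibility (all lambda_i >= 0): FAILS
Complementary slackness (lambda_i * g_i(x) = 0 for all i): OK

Verdict: the first failing condition is dual_feasibility -> dual.

dual


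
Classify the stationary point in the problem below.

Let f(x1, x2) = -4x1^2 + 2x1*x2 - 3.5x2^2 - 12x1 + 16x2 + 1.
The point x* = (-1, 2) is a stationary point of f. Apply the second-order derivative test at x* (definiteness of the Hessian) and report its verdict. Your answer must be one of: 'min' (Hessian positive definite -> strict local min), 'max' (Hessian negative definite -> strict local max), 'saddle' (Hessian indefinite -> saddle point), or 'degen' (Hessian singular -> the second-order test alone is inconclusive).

Compute the Hessian H = grad^2 f:
  H = [[-8, 2], [2, -7]]
Verify stationarity: grad f(x*) = H x* + g = (0, 0).
Eigenvalues of H: -9.5616, -5.4384.
Both eigenvalues < 0, so H is negative definite -> x* is a strict local max.

max


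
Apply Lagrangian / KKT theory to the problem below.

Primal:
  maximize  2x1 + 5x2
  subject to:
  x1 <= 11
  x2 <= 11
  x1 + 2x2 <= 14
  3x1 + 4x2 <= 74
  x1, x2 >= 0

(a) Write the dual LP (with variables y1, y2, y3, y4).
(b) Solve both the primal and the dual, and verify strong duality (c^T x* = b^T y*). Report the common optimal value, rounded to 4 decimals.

The standard primal-dual pair for 'max c^T x s.t. A x <= b, x >= 0' is:
  Dual:  min b^T y  s.t.  A^T y >= c,  y >= 0.

So the dual LP is:
  minimize  11y1 + 11y2 + 14y3 + 74y4
  subject to:
    y1 + y3 + 3y4 >= 2
    y2 + 2y3 + 4y4 >= 5
    y1, y2, y3, y4 >= 0

Solving the primal: x* = (0, 7).
  primal value c^T x* = 35.
Solving the dual: y* = (0, 0, 2.5, 0).
  dual value b^T y* = 35.
Strong duality: c^T x* = b^T y*. Confirmed.

35


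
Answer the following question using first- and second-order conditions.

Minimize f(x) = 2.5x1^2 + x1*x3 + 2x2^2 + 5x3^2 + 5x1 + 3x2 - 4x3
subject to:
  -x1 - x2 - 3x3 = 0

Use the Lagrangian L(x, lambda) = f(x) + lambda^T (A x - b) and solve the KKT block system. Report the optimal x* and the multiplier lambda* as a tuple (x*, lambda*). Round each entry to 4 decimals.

Form the Lagrangian:
  L(x, lambda) = (1/2) x^T Q x + c^T x + lambda^T (A x - b)
Stationarity (grad_x L = 0): Q x + c + A^T lambda = 0.
Primal feasibility: A x = b.

This gives the KKT block system:
  [ Q   A^T ] [ x     ]   [-c ]
  [ A    0  ] [ lambda ] = [ b ]

Solving the linear system:
  x*      = (-1.0653, -0.6857, 0.5837)
  lambda* = (0.2571)
  f(x*)   = -4.8592

x* = (-1.0653, -0.6857, 0.5837), lambda* = (0.2571)


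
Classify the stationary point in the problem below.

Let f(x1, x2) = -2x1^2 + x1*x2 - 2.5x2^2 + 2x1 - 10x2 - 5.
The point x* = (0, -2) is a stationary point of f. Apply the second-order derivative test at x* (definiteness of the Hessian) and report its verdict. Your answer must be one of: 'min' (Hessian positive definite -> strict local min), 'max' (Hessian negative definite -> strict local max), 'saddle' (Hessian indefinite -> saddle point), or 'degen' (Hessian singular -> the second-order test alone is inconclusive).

Compute the Hessian H = grad^2 f:
  H = [[-4, 1], [1, -5]]
Verify stationarity: grad f(x*) = H x* + g = (0, 0).
Eigenvalues of H: -5.618, -3.382.
Both eigenvalues < 0, so H is negative definite -> x* is a strict local max.

max


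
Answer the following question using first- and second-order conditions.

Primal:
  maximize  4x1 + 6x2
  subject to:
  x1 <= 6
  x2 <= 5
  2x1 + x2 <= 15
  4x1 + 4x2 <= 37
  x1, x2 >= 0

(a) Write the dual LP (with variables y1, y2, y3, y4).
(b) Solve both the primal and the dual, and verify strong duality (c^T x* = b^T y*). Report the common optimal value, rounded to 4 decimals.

The standard primal-dual pair for 'max c^T x s.t. A x <= b, x >= 0' is:
  Dual:  min b^T y  s.t.  A^T y >= c,  y >= 0.

So the dual LP is:
  minimize  6y1 + 5y2 + 15y3 + 37y4
  subject to:
    y1 + 2y3 + 4y4 >= 4
    y2 + y3 + 4y4 >= 6
    y1, y2, y3, y4 >= 0

Solving the primal: x* = (4.25, 5).
  primal value c^T x* = 47.
Solving the dual: y* = (0, 2, 0, 1).
  dual value b^T y* = 47.
Strong duality: c^T x* = b^T y*. Confirmed.

47


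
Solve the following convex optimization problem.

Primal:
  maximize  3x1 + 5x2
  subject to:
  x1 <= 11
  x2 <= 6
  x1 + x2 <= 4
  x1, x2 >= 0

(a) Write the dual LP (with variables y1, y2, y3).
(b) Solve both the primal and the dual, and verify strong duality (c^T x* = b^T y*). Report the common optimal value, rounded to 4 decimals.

The standard primal-dual pair for 'max c^T x s.t. A x <= b, x >= 0' is:
  Dual:  min b^T y  s.t.  A^T y >= c,  y >= 0.

So the dual LP is:
  minimize  11y1 + 6y2 + 4y3
  subject to:
    y1 + y3 >= 3
    y2 + y3 >= 5
    y1, y2, y3 >= 0

Solving the primal: x* = (0, 4).
  primal value c^T x* = 20.
Solving the dual: y* = (0, 0, 5).
  dual value b^T y* = 20.
Strong duality: c^T x* = b^T y*. Confirmed.

20


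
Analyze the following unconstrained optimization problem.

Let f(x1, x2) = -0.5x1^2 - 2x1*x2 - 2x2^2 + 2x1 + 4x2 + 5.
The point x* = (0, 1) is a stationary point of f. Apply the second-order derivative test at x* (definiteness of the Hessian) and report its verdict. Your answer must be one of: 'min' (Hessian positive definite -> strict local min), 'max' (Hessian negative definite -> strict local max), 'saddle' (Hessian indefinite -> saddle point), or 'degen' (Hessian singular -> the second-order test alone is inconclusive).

Compute the Hessian H = grad^2 f:
  H = [[-1, -2], [-2, -4]]
Verify stationarity: grad f(x*) = H x* + g = (0, 0).
Eigenvalues of H: -5, 0.
H has a zero eigenvalue (singular; negative semidefinite but not definite), so H is neither positive definite, negative definite, nor indefinite. The second-order test alone is inconclusive -> degen.
(Indeed, f is constant along the null direction of H through x*, so x* is not a strict local extremum.)

degen


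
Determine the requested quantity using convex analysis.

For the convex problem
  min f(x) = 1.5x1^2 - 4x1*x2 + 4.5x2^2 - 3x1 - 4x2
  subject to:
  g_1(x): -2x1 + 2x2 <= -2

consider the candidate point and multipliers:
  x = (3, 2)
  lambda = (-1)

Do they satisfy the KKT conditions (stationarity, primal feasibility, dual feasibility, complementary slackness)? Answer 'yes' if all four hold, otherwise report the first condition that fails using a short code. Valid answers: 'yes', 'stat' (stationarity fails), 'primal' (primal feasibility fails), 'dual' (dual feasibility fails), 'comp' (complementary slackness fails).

Gradient of f: grad f(x) = Q x + c = (-2, 2)
Constraint values g_i(x) = a_i^T x - b_i:
  g_1((3, 2)) = 0
Stationarity residual: grad f(x) + sum_i lambda_i a_i = (0, 0)
  -> stationarity OK
Primal feasibility (all g_i <= 0): OK
Dual feasibility (all lambda_i >= 0): FAILS
Complementary slackness (lambda_i * g_i(x) = 0 for all i): OK

Verdict: the first failing condition is dual_feasibility -> dual.

dual


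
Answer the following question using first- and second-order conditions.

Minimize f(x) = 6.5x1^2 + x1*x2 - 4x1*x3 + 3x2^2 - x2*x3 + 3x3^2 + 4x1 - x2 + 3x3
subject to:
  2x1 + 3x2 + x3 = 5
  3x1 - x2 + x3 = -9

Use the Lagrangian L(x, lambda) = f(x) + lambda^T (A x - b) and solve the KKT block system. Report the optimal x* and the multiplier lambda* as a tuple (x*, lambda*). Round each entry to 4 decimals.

Form the Lagrangian:
  L(x, lambda) = (1/2) x^T Q x + c^T x + lambda^T (A x - b)
Stationarity (grad_x L = 0): Q x + c + A^T lambda = 0.
Primal feasibility: A x = b.

This gives the KKT block system:
  [ Q   A^T ] [ x     ]   [-c ]
  [ A    0  ] [ lambda ] = [ b ]

Solving the linear system:
  x*      = (-1.5492, 3.1127, -1.2398)
  lambda* = (-4.003, 5.3578)
  f(x*)   = 27.6033

x* = (-1.5492, 3.1127, -1.2398), lambda* = (-4.003, 5.3578)


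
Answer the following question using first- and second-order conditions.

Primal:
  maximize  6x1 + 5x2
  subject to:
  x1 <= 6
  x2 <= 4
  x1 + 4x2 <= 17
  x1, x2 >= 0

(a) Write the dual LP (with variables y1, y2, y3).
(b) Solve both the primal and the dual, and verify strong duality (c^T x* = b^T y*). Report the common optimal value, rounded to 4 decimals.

The standard primal-dual pair for 'max c^T x s.t. A x <= b, x >= 0' is:
  Dual:  min b^T y  s.t.  A^T y >= c,  y >= 0.

So the dual LP is:
  minimize  6y1 + 4y2 + 17y3
  subject to:
    y1 + y3 >= 6
    y2 + 4y3 >= 5
    y1, y2, y3 >= 0

Solving the primal: x* = (6, 2.75).
  primal value c^T x* = 49.75.
Solving the dual: y* = (4.75, 0, 1.25).
  dual value b^T y* = 49.75.
Strong duality: c^T x* = b^T y*. Confirmed.

49.75


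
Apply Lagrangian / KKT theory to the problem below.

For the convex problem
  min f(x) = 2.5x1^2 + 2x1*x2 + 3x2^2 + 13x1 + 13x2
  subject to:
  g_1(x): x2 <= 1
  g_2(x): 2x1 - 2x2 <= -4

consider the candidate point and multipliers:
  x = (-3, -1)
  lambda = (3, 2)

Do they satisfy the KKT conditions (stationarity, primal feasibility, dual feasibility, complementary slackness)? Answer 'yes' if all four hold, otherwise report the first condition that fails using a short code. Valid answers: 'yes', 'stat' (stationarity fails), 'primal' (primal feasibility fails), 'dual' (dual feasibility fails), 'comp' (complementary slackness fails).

Gradient of f: grad f(x) = Q x + c = (-4, 1)
Constraint values g_i(x) = a_i^T x - b_i:
  g_1((-3, -1)) = -2
  g_2((-3, -1)) = 0
Stationarity residual: grad f(x) + sum_i lambda_i a_i = (0, 0)
  -> stationarity OK
Primal feasibility (all g_i <= 0): OK
Dual feasibility (all lambda_i >= 0): OK
Complementary slackness (lambda_i * g_i(x) = 0 for all i): FAILS

Verdict: the first failing condition is complementary_slackness -> comp.

comp


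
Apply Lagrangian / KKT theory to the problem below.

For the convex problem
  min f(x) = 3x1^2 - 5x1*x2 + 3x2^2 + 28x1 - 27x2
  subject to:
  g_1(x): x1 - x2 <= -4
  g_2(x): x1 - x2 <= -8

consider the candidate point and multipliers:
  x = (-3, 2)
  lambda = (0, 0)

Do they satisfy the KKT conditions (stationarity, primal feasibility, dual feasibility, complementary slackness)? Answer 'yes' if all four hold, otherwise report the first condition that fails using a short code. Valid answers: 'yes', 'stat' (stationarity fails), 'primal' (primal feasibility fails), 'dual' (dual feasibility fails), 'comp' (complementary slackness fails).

Gradient of f: grad f(x) = Q x + c = (0, 0)
Constraint values g_i(x) = a_i^T x - b_i:
  g_1((-3, 2)) = -1
  g_2((-3, 2)) = 3
Stationarity residual: grad f(x) + sum_i lambda_i a_i = (0, 0)
  -> stationarity OK
Primal feasibility (all g_i <= 0): FAILS
Dual feasibility (all lambda_i >= 0): OK
Complementary slackness (lambda_i * g_i(x) = 0 for all i): OK

Verdict: the first failing condition is primal_feasibility -> primal.

primal


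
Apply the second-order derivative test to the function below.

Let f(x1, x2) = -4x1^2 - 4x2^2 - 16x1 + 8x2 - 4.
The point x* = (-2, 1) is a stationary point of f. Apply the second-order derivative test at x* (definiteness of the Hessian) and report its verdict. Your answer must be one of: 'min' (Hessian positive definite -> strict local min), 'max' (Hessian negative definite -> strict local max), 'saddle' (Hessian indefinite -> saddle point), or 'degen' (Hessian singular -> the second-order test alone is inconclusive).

Compute the Hessian H = grad^2 f:
  H = [[-8, 0], [0, -8]]
Verify stationarity: grad f(x*) = H x* + g = (0, 0).
Eigenvalues of H: -8, -8.
Both eigenvalues < 0, so H is negative definite -> x* is a strict local max.

max


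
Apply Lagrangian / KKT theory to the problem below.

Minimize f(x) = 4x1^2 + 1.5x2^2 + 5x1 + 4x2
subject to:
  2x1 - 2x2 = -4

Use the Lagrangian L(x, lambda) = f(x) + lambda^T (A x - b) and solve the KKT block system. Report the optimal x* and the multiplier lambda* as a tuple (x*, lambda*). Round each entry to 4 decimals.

Form the Lagrangian:
  L(x, lambda) = (1/2) x^T Q x + c^T x + lambda^T (A x - b)
Stationarity (grad_x L = 0): Q x + c + A^T lambda = 0.
Primal feasibility: A x = b.

This gives the KKT block system:
  [ Q   A^T ] [ x     ]   [-c ]
  [ A    0  ] [ lambda ] = [ b ]

Solving the linear system:
  x*      = (-1.3636, 0.6364)
  lambda* = (2.9545)
  f(x*)   = 3.7727

x* = (-1.3636, 0.6364), lambda* = (2.9545)


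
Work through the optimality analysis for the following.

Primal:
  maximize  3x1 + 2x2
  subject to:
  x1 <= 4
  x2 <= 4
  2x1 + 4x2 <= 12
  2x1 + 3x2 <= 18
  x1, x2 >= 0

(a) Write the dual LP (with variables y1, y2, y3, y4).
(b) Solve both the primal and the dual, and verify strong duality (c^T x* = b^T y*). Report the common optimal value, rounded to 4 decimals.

The standard primal-dual pair for 'max c^T x s.t. A x <= b, x >= 0' is:
  Dual:  min b^T y  s.t.  A^T y >= c,  y >= 0.

So the dual LP is:
  minimize  4y1 + 4y2 + 12y3 + 18y4
  subject to:
    y1 + 2y3 + 2y4 >= 3
    y2 + 4y3 + 3y4 >= 2
    y1, y2, y3, y4 >= 0

Solving the primal: x* = (4, 1).
  primal value c^T x* = 14.
Solving the dual: y* = (2, 0, 0.5, 0).
  dual value b^T y* = 14.
Strong duality: c^T x* = b^T y*. Confirmed.

14


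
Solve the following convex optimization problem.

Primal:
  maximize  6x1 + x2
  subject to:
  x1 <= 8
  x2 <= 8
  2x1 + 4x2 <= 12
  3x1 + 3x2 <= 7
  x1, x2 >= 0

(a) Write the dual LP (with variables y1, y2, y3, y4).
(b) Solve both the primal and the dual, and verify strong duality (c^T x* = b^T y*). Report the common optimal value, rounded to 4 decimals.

The standard primal-dual pair for 'max c^T x s.t. A x <= b, x >= 0' is:
  Dual:  min b^T y  s.t.  A^T y >= c,  y >= 0.

So the dual LP is:
  minimize  8y1 + 8y2 + 12y3 + 7y4
  subject to:
    y1 + 2y3 + 3y4 >= 6
    y2 + 4y3 + 3y4 >= 1
    y1, y2, y3, y4 >= 0

Solving the primal: x* = (2.3333, 0).
  primal value c^T x* = 14.
Solving the dual: y* = (0, 0, 0, 2).
  dual value b^T y* = 14.
Strong duality: c^T x* = b^T y*. Confirmed.

14


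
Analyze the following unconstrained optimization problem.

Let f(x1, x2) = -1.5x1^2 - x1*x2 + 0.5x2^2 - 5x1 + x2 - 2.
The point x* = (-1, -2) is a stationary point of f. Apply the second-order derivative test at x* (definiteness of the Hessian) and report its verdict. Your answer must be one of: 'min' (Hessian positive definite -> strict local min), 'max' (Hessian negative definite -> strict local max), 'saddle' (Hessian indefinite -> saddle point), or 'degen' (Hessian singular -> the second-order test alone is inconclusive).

Compute the Hessian H = grad^2 f:
  H = [[-3, -1], [-1, 1]]
Verify stationarity: grad f(x*) = H x* + g = (0, 0).
Eigenvalues of H: -3.2361, 1.2361.
Eigenvalues have mixed signs, so H is indefinite -> x* is a saddle point.

saddle


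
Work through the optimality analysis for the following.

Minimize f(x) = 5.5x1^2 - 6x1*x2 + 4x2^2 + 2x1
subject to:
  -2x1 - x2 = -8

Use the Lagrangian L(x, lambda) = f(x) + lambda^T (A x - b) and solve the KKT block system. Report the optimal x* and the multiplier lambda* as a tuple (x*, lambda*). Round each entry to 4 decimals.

Form the Lagrangian:
  L(x, lambda) = (1/2) x^T Q x + c^T x + lambda^T (A x - b)
Stationarity (grad_x L = 0): Q x + c + A^T lambda = 0.
Primal feasibility: A x = b.

This gives the KKT block system:
  [ Q   A^T ] [ x     ]   [-c ]
  [ A    0  ] [ lambda ] = [ b ]

Solving the linear system:
  x*      = (2.597, 2.806)
  lambda* = (6.8657)
  f(x*)   = 30.0597

x* = (2.597, 2.806), lambda* = (6.8657)


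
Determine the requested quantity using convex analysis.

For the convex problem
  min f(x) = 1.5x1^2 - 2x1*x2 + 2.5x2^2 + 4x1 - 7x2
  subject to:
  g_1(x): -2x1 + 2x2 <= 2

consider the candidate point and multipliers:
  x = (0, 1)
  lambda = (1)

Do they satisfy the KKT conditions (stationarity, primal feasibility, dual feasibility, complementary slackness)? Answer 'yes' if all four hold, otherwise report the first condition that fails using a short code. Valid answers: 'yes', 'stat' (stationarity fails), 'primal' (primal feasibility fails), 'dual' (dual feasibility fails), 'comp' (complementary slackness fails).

Gradient of f: grad f(x) = Q x + c = (2, -2)
Constraint values g_i(x) = a_i^T x - b_i:
  g_1((0, 1)) = 0
Stationarity residual: grad f(x) + sum_i lambda_i a_i = (0, 0)
  -> stationarity OK
Primal feasibility (all g_i <= 0): OK
Dual feasibility (all lambda_i >= 0): OK
Complementary slackness (lambda_i * g_i(x) = 0 for all i): OK

Verdict: yes, KKT holds.

yes


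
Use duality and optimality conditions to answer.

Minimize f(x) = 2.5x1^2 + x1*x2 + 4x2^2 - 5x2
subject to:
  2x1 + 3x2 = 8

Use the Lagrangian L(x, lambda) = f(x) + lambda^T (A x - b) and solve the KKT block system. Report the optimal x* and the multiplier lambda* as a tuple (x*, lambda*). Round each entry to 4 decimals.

Form the Lagrangian:
  L(x, lambda) = (1/2) x^T Q x + c^T x + lambda^T (A x - b)
Stationarity (grad_x L = 0): Q x + c + A^T lambda = 0.
Primal feasibility: A x = b.

This gives the KKT block system:
  [ Q   A^T ] [ x     ]   [-c ]
  [ A    0  ] [ lambda ] = [ b ]

Solving the linear system:
  x*      = (1.1385, 1.9077)
  lambda* = (-3.8)
  f(x*)   = 10.4308

x* = (1.1385, 1.9077), lambda* = (-3.8)


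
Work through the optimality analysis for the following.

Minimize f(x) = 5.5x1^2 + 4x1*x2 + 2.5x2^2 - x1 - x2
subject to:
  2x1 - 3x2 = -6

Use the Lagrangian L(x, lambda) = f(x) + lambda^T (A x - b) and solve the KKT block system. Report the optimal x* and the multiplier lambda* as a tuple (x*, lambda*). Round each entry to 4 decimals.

Form the Lagrangian:
  L(x, lambda) = (1/2) x^T Q x + c^T x + lambda^T (A x - b)
Stationarity (grad_x L = 0): Q x + c + A^T lambda = 0.
Primal feasibility: A x = b.

This gives the KKT block system:
  [ Q   A^T ] [ x     ]   [-c ]
  [ A    0  ] [ lambda ] = [ b ]

Solving the linear system:
  x*      = (-0.7006, 1.5329)
  lambda* = (1.2874)
  f(x*)   = 3.4461

x* = (-0.7006, 1.5329), lambda* = (1.2874)


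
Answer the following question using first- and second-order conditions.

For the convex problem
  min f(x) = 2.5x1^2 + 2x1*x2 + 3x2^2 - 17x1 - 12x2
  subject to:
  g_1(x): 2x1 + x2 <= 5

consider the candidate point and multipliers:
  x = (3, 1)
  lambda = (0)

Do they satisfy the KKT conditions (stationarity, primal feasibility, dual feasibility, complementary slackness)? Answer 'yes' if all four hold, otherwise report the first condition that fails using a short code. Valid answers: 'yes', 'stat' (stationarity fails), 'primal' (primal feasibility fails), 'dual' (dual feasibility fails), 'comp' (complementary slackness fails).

Gradient of f: grad f(x) = Q x + c = (0, 0)
Constraint values g_i(x) = a_i^T x - b_i:
  g_1((3, 1)) = 2
Stationarity residual: grad f(x) + sum_i lambda_i a_i = (0, 0)
  -> stationarity OK
Primal feasibility (all g_i <= 0): FAILS
Dual feasibility (all lambda_i >= 0): OK
Complementary slackness (lambda_i * g_i(x) = 0 for all i): OK

Verdict: the first failing condition is primal_feasibility -> primal.

primal


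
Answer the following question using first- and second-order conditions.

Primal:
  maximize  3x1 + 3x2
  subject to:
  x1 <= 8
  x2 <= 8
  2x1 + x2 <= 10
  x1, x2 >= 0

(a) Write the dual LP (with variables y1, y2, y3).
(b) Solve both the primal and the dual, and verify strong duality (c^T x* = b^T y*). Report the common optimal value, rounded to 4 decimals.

The standard primal-dual pair for 'max c^T x s.t. A x <= b, x >= 0' is:
  Dual:  min b^T y  s.t.  A^T y >= c,  y >= 0.

So the dual LP is:
  minimize  8y1 + 8y2 + 10y3
  subject to:
    y1 + 2y3 >= 3
    y2 + y3 >= 3
    y1, y2, y3 >= 0

Solving the primal: x* = (1, 8).
  primal value c^T x* = 27.
Solving the dual: y* = (0, 1.5, 1.5).
  dual value b^T y* = 27.
Strong duality: c^T x* = b^T y*. Confirmed.

27


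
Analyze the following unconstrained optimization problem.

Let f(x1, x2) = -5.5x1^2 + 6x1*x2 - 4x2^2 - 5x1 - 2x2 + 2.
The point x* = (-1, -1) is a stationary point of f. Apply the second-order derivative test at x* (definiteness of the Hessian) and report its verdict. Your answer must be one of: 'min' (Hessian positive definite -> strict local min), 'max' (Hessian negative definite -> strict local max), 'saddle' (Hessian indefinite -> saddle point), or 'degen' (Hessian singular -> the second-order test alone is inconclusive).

Compute the Hessian H = grad^2 f:
  H = [[-11, 6], [6, -8]]
Verify stationarity: grad f(x*) = H x* + g = (0, 0).
Eigenvalues of H: -15.6847, -3.3153.
Both eigenvalues < 0, so H is negative definite -> x* is a strict local max.

max


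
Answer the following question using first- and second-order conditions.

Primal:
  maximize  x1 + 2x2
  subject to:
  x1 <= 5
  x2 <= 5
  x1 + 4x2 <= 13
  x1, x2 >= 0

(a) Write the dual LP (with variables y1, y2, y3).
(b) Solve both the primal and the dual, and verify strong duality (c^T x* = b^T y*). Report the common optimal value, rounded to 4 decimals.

The standard primal-dual pair for 'max c^T x s.t. A x <= b, x >= 0' is:
  Dual:  min b^T y  s.t.  A^T y >= c,  y >= 0.

So the dual LP is:
  minimize  5y1 + 5y2 + 13y3
  subject to:
    y1 + y3 >= 1
    y2 + 4y3 >= 2
    y1, y2, y3 >= 0

Solving the primal: x* = (5, 2).
  primal value c^T x* = 9.
Solving the dual: y* = (0.5, 0, 0.5).
  dual value b^T y* = 9.
Strong duality: c^T x* = b^T y*. Confirmed.

9


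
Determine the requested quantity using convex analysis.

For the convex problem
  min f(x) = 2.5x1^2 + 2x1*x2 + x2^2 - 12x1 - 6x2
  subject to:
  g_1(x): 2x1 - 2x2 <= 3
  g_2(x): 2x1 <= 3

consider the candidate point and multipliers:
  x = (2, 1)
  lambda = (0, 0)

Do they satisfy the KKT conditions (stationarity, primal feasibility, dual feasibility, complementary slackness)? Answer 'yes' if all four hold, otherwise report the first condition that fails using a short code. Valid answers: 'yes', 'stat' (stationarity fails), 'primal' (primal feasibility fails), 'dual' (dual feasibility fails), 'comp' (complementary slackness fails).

Gradient of f: grad f(x) = Q x + c = (0, 0)
Constraint values g_i(x) = a_i^T x - b_i:
  g_1((2, 1)) = -1
  g_2((2, 1)) = 1
Stationarity residual: grad f(x) + sum_i lambda_i a_i = (0, 0)
  -> stationarity OK
Primal feasibility (all g_i <= 0): FAILS
Dual feasibility (all lambda_i >= 0): OK
Complementary slackness (lambda_i * g_i(x) = 0 for all i): OK

Verdict: the first failing condition is primal_feasibility -> primal.

primal


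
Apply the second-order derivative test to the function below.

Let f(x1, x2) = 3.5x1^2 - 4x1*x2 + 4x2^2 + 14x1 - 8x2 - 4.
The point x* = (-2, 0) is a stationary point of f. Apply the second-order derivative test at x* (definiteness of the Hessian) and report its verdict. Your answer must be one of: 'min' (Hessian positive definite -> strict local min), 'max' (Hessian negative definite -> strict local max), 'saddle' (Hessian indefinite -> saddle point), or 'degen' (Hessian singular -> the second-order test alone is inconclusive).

Compute the Hessian H = grad^2 f:
  H = [[7, -4], [-4, 8]]
Verify stationarity: grad f(x*) = H x* + g = (0, 0).
Eigenvalues of H: 3.4689, 11.5311.
Both eigenvalues > 0, so H is positive definite -> x* is a strict local min.

min


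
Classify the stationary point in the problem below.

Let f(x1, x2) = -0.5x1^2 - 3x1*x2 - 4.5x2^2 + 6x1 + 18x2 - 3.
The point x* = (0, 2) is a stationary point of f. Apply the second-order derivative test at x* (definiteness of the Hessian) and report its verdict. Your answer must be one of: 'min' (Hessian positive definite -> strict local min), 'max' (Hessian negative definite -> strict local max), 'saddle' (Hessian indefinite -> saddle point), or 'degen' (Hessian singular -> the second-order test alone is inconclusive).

Compute the Hessian H = grad^2 f:
  H = [[-1, -3], [-3, -9]]
Verify stationarity: grad f(x*) = H x* + g = (0, 0).
Eigenvalues of H: -10, 0.
H has a zero eigenvalue (singular; negative semidefinite but not definite), so H is neither positive definite, negative definite, nor indefinite. The second-order test alone is inconclusive -> degen.
(Indeed, f is constant along the null direction of H through x*, so x* is not a strict local extremum.)

degen


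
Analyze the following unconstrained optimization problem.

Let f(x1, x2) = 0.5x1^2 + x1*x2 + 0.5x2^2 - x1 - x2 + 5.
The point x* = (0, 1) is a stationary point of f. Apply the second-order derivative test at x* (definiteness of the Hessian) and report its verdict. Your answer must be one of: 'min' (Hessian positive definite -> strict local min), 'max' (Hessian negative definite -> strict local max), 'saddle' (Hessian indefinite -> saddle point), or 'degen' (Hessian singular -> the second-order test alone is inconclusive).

Compute the Hessian H = grad^2 f:
  H = [[1, 1], [1, 1]]
Verify stationarity: grad f(x*) = H x* + g = (0, 0).
Eigenvalues of H: 0, 2.
H has a zero eigenvalue (singular; positive semidefinite but not definite), so H is neither positive definite, negative definite, nor indefinite. The second-order test alone is inconclusive -> degen.
(Indeed, f is constant along the null direction of H through x*, so x* is not a strict local extremum.)

degen


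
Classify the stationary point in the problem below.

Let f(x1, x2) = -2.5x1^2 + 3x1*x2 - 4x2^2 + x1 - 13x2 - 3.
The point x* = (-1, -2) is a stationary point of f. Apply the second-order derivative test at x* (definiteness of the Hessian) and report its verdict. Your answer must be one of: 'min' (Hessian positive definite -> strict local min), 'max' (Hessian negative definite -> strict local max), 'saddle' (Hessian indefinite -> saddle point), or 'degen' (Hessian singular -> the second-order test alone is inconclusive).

Compute the Hessian H = grad^2 f:
  H = [[-5, 3], [3, -8]]
Verify stationarity: grad f(x*) = H x* + g = (0, 0).
Eigenvalues of H: -9.8541, -3.1459.
Both eigenvalues < 0, so H is negative definite -> x* is a strict local max.

max


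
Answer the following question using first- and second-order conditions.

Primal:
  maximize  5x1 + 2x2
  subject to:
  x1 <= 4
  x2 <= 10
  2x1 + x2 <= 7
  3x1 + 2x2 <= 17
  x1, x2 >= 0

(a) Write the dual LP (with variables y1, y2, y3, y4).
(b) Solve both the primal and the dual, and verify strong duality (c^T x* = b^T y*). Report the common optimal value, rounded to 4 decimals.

The standard primal-dual pair for 'max c^T x s.t. A x <= b, x >= 0' is:
  Dual:  min b^T y  s.t.  A^T y >= c,  y >= 0.

So the dual LP is:
  minimize  4y1 + 10y2 + 7y3 + 17y4
  subject to:
    y1 + 2y3 + 3y4 >= 5
    y2 + y3 + 2y4 >= 2
    y1, y2, y3, y4 >= 0

Solving the primal: x* = (3.5, 0).
  primal value c^T x* = 17.5.
Solving the dual: y* = (0, 0, 2.5, 0).
  dual value b^T y* = 17.5.
Strong duality: c^T x* = b^T y*. Confirmed.

17.5


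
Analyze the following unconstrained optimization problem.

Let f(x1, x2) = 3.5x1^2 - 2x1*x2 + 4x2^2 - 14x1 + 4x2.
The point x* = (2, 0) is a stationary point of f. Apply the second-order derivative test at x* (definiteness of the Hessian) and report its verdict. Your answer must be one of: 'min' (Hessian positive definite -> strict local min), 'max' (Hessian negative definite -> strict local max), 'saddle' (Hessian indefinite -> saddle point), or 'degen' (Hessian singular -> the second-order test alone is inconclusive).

Compute the Hessian H = grad^2 f:
  H = [[7, -2], [-2, 8]]
Verify stationarity: grad f(x*) = H x* + g = (0, 0).
Eigenvalues of H: 5.4384, 9.5616.
Both eigenvalues > 0, so H is positive definite -> x* is a strict local min.

min


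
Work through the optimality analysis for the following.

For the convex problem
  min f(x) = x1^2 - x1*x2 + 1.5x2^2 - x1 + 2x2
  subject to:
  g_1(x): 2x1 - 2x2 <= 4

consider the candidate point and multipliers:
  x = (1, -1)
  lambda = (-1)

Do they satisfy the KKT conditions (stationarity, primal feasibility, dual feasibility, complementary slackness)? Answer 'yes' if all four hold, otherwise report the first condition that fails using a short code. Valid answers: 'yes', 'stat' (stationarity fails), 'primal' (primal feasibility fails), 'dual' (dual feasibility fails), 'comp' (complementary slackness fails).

Gradient of f: grad f(x) = Q x + c = (2, -2)
Constraint values g_i(x) = a_i^T x - b_i:
  g_1((1, -1)) = 0
Stationarity residual: grad f(x) + sum_i lambda_i a_i = (0, 0)
  -> stationarity OK
Primal feasibility (all g_i <= 0): OK
Dual feasibility (all lambda_i >= 0): FAILS
Complementary slackness (lambda_i * g_i(x) = 0 for all i): OK

Verdict: the first failing condition is dual_feasibility -> dual.

dual


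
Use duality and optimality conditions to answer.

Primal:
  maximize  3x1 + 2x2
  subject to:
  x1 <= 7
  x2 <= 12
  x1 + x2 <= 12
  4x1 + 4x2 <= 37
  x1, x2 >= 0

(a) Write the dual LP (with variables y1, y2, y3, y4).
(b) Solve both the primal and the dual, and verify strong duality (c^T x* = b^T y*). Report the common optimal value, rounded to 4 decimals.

The standard primal-dual pair for 'max c^T x s.t. A x <= b, x >= 0' is:
  Dual:  min b^T y  s.t.  A^T y >= c,  y >= 0.

So the dual LP is:
  minimize  7y1 + 12y2 + 12y3 + 37y4
  subject to:
    y1 + y3 + 4y4 >= 3
    y2 + y3 + 4y4 >= 2
    y1, y2, y3, y4 >= 0

Solving the primal: x* = (7, 2.25).
  primal value c^T x* = 25.5.
Solving the dual: y* = (1, 0, 0, 0.5).
  dual value b^T y* = 25.5.
Strong duality: c^T x* = b^T y*. Confirmed.

25.5


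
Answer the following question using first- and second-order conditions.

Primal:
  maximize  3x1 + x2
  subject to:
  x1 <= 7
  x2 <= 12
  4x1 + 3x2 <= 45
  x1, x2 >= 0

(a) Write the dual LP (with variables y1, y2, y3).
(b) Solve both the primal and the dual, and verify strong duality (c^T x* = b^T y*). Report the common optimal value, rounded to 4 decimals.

The standard primal-dual pair for 'max c^T x s.t. A x <= b, x >= 0' is:
  Dual:  min b^T y  s.t.  A^T y >= c,  y >= 0.

So the dual LP is:
  minimize  7y1 + 12y2 + 45y3
  subject to:
    y1 + 4y3 >= 3
    y2 + 3y3 >= 1
    y1, y2, y3 >= 0

Solving the primal: x* = (7, 5.6667).
  primal value c^T x* = 26.6667.
Solving the dual: y* = (1.6667, 0, 0.3333).
  dual value b^T y* = 26.6667.
Strong duality: c^T x* = b^T y*. Confirmed.

26.6667


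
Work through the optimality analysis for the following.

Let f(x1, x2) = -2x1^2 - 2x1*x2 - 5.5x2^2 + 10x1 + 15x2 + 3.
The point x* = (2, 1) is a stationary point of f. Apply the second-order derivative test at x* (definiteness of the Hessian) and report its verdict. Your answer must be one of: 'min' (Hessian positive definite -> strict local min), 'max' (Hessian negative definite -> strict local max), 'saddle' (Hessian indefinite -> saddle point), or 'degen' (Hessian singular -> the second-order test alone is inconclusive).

Compute the Hessian H = grad^2 f:
  H = [[-4, -2], [-2, -11]]
Verify stationarity: grad f(x*) = H x* + g = (0, 0).
Eigenvalues of H: -11.5311, -3.4689.
Both eigenvalues < 0, so H is negative definite -> x* is a strict local max.

max
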